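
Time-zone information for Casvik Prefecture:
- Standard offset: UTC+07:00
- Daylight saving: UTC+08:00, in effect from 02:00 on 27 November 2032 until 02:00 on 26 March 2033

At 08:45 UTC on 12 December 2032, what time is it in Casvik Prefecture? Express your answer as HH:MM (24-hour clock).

At the standard offset (UTC+07:00), 08:45 UTC + 7h = 15:45 Casvik Prefecture standard time.
The standard-time date in Casvik Prefecture, 12 December 2032, falls between 27 November 2032 and 26 March 2033, so daylight saving is in effect and Casvik Prefecture is at UTC+08:00.
08:45 UTC + 8h = 16:45 local.

16:45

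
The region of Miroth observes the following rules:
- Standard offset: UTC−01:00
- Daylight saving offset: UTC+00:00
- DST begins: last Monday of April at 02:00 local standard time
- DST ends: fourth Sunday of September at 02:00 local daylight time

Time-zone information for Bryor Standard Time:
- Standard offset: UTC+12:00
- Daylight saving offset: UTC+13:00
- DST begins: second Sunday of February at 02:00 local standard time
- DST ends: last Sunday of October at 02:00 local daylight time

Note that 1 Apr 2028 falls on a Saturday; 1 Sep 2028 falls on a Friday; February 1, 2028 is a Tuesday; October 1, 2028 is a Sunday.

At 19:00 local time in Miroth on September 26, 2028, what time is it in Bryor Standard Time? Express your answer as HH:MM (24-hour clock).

09:00

1 April 2028 is a Saturday, so Mondays fall on 3, 10, 17, 24; the last is April 24.
1 September 2028 is a Friday, so the first Sunday is September 3 and the fourth is September 24.
September 26, 2028 does not fall between 24 April and 24 September, so daylight saving is not in effect and Miroth is at UTC−01:00.
19:00 Miroth + 1h = 20:00 UTC.
1 February 2028 is a Tuesday, so the first Sunday is February 6 and the second is February 13.
1 October 2028 is a Sunday, so Sundays fall on 1, 8, 15, 22, 29; the last is October 29.
At the standard offset (UTC+12:00), 20:00 UTC + 12h = 08:00 Bryor Standard Time standard time (rolling into the next day, 27 September 2028).
The standard-time date in Bryor Standard Time, September 27, 2028, falls between 13 February and 29 October, so daylight saving is in effect and Bryor Standard Time is at UTC+13:00.
20:00 UTC + 13h = 09:00 Bryor Standard Time (rolling into the next day, 27 September 2028).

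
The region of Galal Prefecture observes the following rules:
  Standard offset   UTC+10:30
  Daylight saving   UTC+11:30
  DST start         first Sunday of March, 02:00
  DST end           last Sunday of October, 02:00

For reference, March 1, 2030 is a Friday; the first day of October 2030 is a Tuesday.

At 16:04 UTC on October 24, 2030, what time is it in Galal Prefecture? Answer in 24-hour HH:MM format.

03:34

1 March 2030 is a Friday, so the first Sunday is March 3.
1 October 2030 is a Tuesday, so Sundays fall on 6, 13, 20, 27; the last is October 27.
At the standard offset (UTC+10:30), 16:04 UTC + 10h30m = 02:34 Galal Prefecture standard time (rolling into the next day, 25 October 2030).
The standard-time date in Galal Prefecture, October 25, 2030, falls between 3 March and 27 October, so daylight saving is in effect and Galal Prefecture is at UTC+11:30.
16:04 UTC + 11h30m = 03:34 local (rolling into the next day, 25 October 2030).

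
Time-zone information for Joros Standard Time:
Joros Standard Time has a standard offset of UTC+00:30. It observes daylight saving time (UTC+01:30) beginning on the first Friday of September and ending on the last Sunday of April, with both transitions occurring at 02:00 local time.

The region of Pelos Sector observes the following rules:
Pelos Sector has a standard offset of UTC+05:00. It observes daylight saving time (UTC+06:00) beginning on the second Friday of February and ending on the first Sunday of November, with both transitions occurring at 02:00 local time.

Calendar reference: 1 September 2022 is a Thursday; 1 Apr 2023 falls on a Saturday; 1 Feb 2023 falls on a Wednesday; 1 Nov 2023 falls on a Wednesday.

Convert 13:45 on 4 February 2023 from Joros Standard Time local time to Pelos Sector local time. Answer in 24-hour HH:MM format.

1 September 2022 is a Thursday, so the first Friday is September 2.
1 April 2023 is a Saturday, so Sundays fall on 2, 9, 16, 23, 30; the last is April 30.
4 February 2023 lies within the daylight-saving period (2 September 2022 – 30 April 2023), so Joros Standard Time is on daylight time, UTC+01:30.
13:45 Joros Standard Time − 1h30m = 12:15 UTC.
1 February 2023 is a Wednesday, so the first Friday is February 3 and the second is February 10.
1 November 2023 is a Wednesday, so the first Sunday is November 5.
At the standard offset (UTC+05:00), 12:15 UTC + 5h = 17:15 Pelos Sector standard time.
The standard-time date in Pelos Sector, 4 February 2023, does not fall between 10 February and 5 November, so daylight saving is not in effect and Pelos Sector is at UTC+05:00.
12:15 UTC + 5h = 17:15 Pelos Sector.

17:15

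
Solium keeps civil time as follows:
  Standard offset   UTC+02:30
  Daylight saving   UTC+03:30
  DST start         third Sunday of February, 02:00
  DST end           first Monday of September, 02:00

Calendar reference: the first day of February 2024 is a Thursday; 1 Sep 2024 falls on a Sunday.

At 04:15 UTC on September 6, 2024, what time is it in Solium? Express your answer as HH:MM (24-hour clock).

06:45

1 February 2024 is a Thursday, so the first Sunday is February 4 and the third is February 18.
1 September 2024 is a Sunday, so the first Monday is September 2.
At the standard offset (UTC+02:30), 04:15 UTC + 2h30m = 06:45 Solium standard time.
The standard-time date in Solium, September 6, 2024, is outside the daylight-saving period (18 February – 2 September), so Solium is on standard time, UTC+02:30.
04:15 UTC + 2h30m = 06:45 local.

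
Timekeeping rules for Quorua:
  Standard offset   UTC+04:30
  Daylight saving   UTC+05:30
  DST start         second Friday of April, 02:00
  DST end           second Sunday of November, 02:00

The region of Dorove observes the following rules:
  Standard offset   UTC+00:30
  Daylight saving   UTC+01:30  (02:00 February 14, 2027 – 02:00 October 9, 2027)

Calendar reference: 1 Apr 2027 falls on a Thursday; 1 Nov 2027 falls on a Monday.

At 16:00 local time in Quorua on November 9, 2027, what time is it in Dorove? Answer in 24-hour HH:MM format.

11:00

1 April 2027 is a Thursday, so the first Friday is April 2 and the second is April 9.
1 November 2027 is a Monday, so the first Sunday is November 7 and the second is November 14.
November 9, 2027 falls between 9 April and 14 November, so daylight saving is in effect and Quorua is at UTC+05:30.
16:00 Quorua − 5h30m = 10:30 UTC.
At the standard offset (UTC+00:30), 10:30 UTC + 0h30m = 11:00 Dorove standard time.
Daylight saving runs 14 February – 9 October; the standard-time date in Dorove, November 9, 2027, is outside that window, so Dorove is on standard time at UTC+00:30.
10:30 UTC + 0h30m = 11:00 Dorove.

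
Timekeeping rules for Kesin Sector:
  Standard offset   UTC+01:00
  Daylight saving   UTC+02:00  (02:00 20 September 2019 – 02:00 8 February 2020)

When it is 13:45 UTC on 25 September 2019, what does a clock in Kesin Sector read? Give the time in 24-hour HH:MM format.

At the standard offset (UTC+01:00), 13:45 UTC + 1h = 14:45 Kesin Sector standard time.
The standard-time date in Kesin Sector, 25 September 2019, lies within the daylight-saving period (20 September 2019 – 8 February 2020), so Kesin Sector is on daylight time, UTC+02:00.
13:45 UTC + 2h = 15:45 local.

15:45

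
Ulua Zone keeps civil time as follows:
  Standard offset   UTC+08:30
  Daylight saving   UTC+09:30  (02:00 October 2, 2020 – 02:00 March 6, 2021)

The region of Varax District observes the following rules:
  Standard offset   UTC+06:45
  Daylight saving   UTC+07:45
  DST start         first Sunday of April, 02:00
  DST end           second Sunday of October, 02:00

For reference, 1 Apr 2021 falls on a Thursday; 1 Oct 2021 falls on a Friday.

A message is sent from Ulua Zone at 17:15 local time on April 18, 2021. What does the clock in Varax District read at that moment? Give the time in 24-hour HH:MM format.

16:30

Daylight saving runs 2 October 2020 – 6 March 2021; April 18, 2021 is outside that window, so Ulua Zone is on standard time at UTC+08:30.
17:15 Ulua Zone − 8h30m = 08:45 UTC.
1 April 2021 is a Thursday, so the first Sunday is April 4.
1 October 2021 is a Friday, so the first Sunday is October 3 and the second is October 10.
At the standard offset (UTC+06:45), 08:45 UTC + 6h45m = 15:30 Varax District standard time.
The standard-time date in Varax District, April 18, 2021, lies within the daylight-saving period (4 April – 10 October), so Varax District is on daylight time, UTC+07:45.
08:45 UTC + 7h45m = 16:30 Varax District.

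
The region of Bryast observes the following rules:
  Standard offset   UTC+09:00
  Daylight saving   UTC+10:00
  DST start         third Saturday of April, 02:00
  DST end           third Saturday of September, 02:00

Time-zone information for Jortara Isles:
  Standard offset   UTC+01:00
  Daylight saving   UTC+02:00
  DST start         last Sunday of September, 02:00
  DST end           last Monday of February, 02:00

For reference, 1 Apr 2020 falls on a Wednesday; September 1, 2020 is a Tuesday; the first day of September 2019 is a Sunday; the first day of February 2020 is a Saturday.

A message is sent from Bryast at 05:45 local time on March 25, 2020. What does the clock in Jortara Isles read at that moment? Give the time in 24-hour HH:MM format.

1 April 2020 is a Wednesday, so the first Saturday is April 4 and the third is April 18.
1 September 2020 is a Tuesday, so the first Saturday is September 5 and the third is September 19.
Daylight saving runs 18 April – 19 September; March 25, 2020 is outside that window, so Bryast is on standard time at UTC+09:00.
05:45 Bryast − 9h = 20:45 UTC (rolling into the previous day, 24 March 2020).
1 September 2019 is a Sunday, so Sundays fall on 1, 8, 15, 22, 29; the last is September 29.
1 February 2020 is a Saturday, so Mondays fall on 3, 10, 17, 24; the last is February 24.
At the standard offset (UTC+01:00), 20:45 UTC + 1h = 21:45 Jortara Isles standard time.
The standard-time date in Jortara Isles, March 24, 2020, does not fall between 29 September 2019 and 24 February 2020, so daylight saving is not in effect and Jortara Isles is at UTC+01:00.
20:45 UTC + 1h = 21:45 Jortara Isles.

21:45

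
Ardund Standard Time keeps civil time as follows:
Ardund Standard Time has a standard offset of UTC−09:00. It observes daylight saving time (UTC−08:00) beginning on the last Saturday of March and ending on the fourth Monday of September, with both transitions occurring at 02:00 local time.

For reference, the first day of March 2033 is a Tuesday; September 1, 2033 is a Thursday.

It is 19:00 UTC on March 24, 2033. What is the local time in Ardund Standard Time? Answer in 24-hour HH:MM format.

10:00

1 March 2033 is a Tuesday, so Saturdays fall on 5, 12, 19, 26; the last is March 26.
1 September 2033 is a Thursday, so the first Monday is September 5 and the fourth is September 26.
At the standard offset (UTC−09:00), 19:00 UTC − 9h = 10:00 Ardund Standard Time standard time.
Daylight saving runs 26 March – 26 September; the standard-time date in Ardund Standard Time, March 24, 2033, is outside that window, so Ardund Standard Time is on standard time at UTC−09:00.
19:00 UTC − 9h = 10:00 local.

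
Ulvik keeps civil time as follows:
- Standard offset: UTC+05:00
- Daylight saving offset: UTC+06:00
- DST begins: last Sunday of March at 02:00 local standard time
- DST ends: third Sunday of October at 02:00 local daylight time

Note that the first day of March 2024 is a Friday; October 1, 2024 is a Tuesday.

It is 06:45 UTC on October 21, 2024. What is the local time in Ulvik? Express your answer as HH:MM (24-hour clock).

1 March 2024 is a Friday, so Sundays fall on 3, 10, 17, 24, 31; the last is March 31.
1 October 2024 is a Tuesday, so the first Sunday is October 6 and the third is October 20.
At the standard offset (UTC+05:00), 06:45 UTC + 5h = 11:45 Ulvik standard time.
The standard-time date in Ulvik, October 21, 2024, is outside the daylight-saving period (31 March – 20 October), so Ulvik is on standard time, UTC+05:00.
06:45 UTC + 5h = 11:45 local.

11:45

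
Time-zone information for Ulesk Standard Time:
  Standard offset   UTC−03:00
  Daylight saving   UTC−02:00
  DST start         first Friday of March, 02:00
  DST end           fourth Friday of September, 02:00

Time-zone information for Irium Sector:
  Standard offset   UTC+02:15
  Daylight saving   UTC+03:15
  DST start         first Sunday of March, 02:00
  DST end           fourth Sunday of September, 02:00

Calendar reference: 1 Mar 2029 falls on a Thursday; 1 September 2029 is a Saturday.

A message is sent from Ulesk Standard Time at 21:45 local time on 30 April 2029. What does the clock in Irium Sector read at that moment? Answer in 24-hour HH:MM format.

1 March 2029 is a Thursday, so the first Friday is March 2.
1 September 2029 is a Saturday, so the first Friday is September 7 and the fourth is September 28.
30 April 2029 lies within the daylight-saving period (2 March – 28 September), so Ulesk Standard Time is on daylight time, UTC−02:00.
21:45 Ulesk Standard Time + 2h = 23:45 UTC.
1 March 2029 is a Thursday, so the first Sunday is March 4.
1 September 2029 is a Saturday, so the first Sunday is September 2 and the fourth is September 23.
At the standard offset (UTC+02:15), 23:45 UTC + 2h15m = 02:00 Irium Sector standard time (rolling into the next day, 1 May 2029).
The standard-time date in Irium Sector, 1 May 2029, lies within the daylight-saving period (4 March – 23 September), so Irium Sector is on daylight time, UTC+03:15.
23:45 UTC + 3h15m = 03:00 Irium Sector (rolling into the next day, 1 May 2029).

03:00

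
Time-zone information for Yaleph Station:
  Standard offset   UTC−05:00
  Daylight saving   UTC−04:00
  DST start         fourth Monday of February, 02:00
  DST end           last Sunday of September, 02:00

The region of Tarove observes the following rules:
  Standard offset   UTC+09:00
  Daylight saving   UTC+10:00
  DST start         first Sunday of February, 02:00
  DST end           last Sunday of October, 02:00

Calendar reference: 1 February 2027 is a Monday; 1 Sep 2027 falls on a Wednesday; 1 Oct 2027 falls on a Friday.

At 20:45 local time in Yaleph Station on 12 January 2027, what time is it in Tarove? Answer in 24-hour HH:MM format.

10:45

1 February 2027 is a Monday, so the first Monday is February 1 and the fourth is February 22.
1 September 2027 is a Wednesday, so Sundays fall on 5, 12, 19, 26; the last is September 26.
Daylight saving runs 22 February – 26 September; 12 January 2027 is outside that window, so Yaleph Station is on standard time at UTC−05:00.
20:45 Yaleph Station + 5h = 01:45 UTC (rolling into the next day, 13 January 2027).
1 February 2027 is a Monday, so the first Sunday is February 7.
1 October 2027 is a Friday, so Sundays fall on 3, 10, 17, 24, 31; the last is October 31.
At the standard offset (UTC+09:00), 01:45 UTC + 9h = 10:45 Tarove standard time.
The standard-time date in Tarove, 13 January 2027, is outside the daylight-saving period (7 February – 31 October), so Tarove is on standard time, UTC+09:00.
01:45 UTC + 9h = 10:45 Tarove.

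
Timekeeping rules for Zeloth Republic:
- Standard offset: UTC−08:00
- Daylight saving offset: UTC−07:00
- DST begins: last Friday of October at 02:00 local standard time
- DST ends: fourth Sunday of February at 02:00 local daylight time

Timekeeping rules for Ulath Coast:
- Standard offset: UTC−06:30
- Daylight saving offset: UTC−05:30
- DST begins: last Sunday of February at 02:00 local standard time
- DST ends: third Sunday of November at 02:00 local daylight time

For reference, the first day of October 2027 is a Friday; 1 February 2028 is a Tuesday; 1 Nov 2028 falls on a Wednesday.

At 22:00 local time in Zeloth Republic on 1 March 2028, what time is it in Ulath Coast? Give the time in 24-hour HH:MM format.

00:30

1 October 2027 is a Friday, so Fridays fall on 1, 8, 15, 22, 29; the last is October 29.
1 February 2028 is a Tuesday, so the first Sunday is February 6 and the fourth is February 27.
1 March 2028 does not fall between 29 October 2027 and 27 February 2028, so daylight saving is not in effect and Zeloth Republic is at UTC−08:00.
22:00 Zeloth Republic + 8h = 06:00 UTC (rolling into the next day, 2 March 2028).
1 February 2028 is a Tuesday, so Sundays fall on 6, 13, 20, 27; the last is February 27.
1 November 2028 is a Wednesday, so the first Sunday is November 5 and the third is November 19.
At the standard offset (UTC−06:30), 06:00 UTC − 6h30m = 23:30 Ulath Coast standard time (rolling into the previous day, 1 March 2028).
The standard-time date in Ulath Coast, 1 March 2028, falls between 27 February and 19 November, so daylight saving is in effect and Ulath Coast is at UTC−05:30.
06:00 UTC − 5h30m = 00:30 Ulath Coast.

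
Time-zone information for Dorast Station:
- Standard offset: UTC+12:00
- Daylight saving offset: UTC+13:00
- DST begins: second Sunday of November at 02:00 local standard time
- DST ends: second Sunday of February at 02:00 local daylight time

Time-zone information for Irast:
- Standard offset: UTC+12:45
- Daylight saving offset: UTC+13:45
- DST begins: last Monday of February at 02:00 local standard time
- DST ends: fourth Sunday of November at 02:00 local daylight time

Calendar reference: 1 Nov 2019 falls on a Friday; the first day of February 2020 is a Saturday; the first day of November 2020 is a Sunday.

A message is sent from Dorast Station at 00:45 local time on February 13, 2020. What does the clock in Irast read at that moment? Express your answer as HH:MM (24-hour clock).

1 November 2019 is a Friday, so the first Sunday is November 3 and the second is November 10.
1 February 2020 is a Saturday, so the first Sunday is February 2 and the second is February 9.
February 13, 2020 does not fall between 10 November 2019 and 9 February 2020, so daylight saving is not in effect and Dorast Station is at UTC+12:00.
00:45 Dorast Station − 12h = 12:45 UTC (rolling into the previous day, 12 February 2020).
1 February 2020 is a Saturday, so Mondays fall on 3, 10, 17, 24; the last is February 24.
1 November 2020 is a Sunday, so the first Sunday is November 1 and the fourth is November 22.
At the standard offset (UTC+12:45), 12:45 UTC + 12h45m = 01:30 Irast standard time (rolling into the next day, 13 February 2020).
The standard-time date in Irast, February 13, 2020, does not fall between 24 February and 22 November, so daylight saving is not in effect and Irast is at UTC+12:45.
12:45 UTC + 12h45m = 01:30 Irast (rolling into the next day, 13 February 2020).

01:30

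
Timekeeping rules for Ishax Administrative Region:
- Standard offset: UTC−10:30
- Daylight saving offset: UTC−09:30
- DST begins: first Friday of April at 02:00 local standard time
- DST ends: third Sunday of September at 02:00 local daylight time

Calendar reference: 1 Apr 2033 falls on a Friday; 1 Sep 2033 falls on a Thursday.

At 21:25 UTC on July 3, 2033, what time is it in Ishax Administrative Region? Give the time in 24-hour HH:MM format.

11:55

1 April 2033 is a Friday, so the first Friday is April 1.
1 September 2033 is a Thursday, so the first Sunday is September 4 and the third is September 18.
At the standard offset (UTC−10:30), 21:25 UTC − 10h30m = 10:55 Ishax Administrative Region standard time.
The standard-time date in Ishax Administrative Region, July 3, 2033, lies within the daylight-saving period (1 April – 18 September), so Ishax Administrative Region is on daylight time, UTC−09:30.
21:25 UTC − 9h30m = 11:55 local.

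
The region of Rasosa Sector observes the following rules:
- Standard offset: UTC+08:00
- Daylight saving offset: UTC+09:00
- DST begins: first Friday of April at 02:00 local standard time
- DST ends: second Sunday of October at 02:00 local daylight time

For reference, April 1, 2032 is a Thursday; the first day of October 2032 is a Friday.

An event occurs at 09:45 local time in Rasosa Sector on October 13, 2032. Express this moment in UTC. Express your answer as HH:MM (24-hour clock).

01:45

1 April 2032 is a Thursday, so the first Friday is April 2.
1 October 2032 is a Friday, so the first Sunday is October 3 and the second is October 10.
October 13, 2032 is outside the daylight-saving period (2 April – 10 October), so Rasosa Sector is on standard time, UTC+08:00.
09:45 local − 8h = 01:45 UTC.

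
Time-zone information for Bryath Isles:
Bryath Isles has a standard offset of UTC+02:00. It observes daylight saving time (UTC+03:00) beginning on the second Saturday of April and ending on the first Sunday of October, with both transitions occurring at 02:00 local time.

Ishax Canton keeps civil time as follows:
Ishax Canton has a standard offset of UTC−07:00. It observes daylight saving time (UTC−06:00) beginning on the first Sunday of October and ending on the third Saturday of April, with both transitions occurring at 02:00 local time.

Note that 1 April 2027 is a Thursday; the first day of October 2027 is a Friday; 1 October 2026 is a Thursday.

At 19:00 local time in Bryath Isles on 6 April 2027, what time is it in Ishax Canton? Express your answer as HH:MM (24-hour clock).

11:00

1 April 2027 is a Thursday, so the first Saturday is April 3 and the second is April 10.
1 October 2027 is a Friday, so the first Sunday is October 3.
6 April 2027 is outside the daylight-saving period (10 April – 3 October), so Bryath Isles is on standard time, UTC+02:00.
19:00 Bryath Isles − 2h = 17:00 UTC.
1 October 2026 is a Thursday, so the first Sunday is October 4.
1 April 2027 is a Thursday, so the first Saturday is April 3 and the third is April 17.
At the standard offset (UTC−07:00), 17:00 UTC − 7h = 10:00 Ishax Canton standard time.
The standard-time date in Ishax Canton, 6 April 2027, falls between 4 October 2026 and 17 April 2027, so daylight saving is in effect and Ishax Canton is at UTC−06:00.
17:00 UTC − 6h = 11:00 Ishax Canton.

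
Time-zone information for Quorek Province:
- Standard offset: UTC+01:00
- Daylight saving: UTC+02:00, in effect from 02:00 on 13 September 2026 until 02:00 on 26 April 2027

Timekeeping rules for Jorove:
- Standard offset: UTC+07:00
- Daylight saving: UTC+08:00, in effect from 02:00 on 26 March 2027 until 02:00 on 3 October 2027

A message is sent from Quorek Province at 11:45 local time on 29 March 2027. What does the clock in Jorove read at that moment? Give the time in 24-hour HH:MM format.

17:45

29 March 2027 lies within the daylight-saving period (13 September 2026 – 26 April 2027), so Quorek Province is on daylight time, UTC+02:00.
11:45 Quorek Province − 2h = 09:45 UTC.
At the standard offset (UTC+07:00), 09:45 UTC + 7h = 16:45 Jorove standard time.
The standard-time date in Jorove, 29 March 2027, falls between 26 March and 3 October, so daylight saving is in effect and Jorove is at UTC+08:00.
09:45 UTC + 8h = 17:45 Jorove.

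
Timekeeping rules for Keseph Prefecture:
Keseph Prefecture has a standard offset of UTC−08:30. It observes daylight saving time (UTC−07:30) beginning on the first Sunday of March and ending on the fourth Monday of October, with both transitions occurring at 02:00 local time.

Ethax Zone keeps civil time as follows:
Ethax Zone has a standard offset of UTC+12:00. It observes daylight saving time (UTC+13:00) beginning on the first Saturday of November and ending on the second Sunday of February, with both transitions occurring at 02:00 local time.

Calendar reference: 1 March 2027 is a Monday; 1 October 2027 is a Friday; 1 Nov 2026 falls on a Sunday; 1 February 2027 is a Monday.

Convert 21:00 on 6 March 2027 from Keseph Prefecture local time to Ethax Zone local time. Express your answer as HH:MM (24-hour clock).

1 March 2027 is a Monday, so the first Sunday is March 7.
1 October 2027 is a Friday, so the first Monday is October 4 and the fourth is October 25.
6 March 2027 does not fall between 7 March and 25 October, so daylight saving is not in effect and Keseph Prefecture is at UTC−08:30.
21:00 Keseph Prefecture + 8h30m = 05:30 UTC (rolling into the next day, 7 March 2027).
1 November 2026 is a Sunday, so the first Saturday is November 7.
1 February 2027 is a Monday, so the first Sunday is February 7 and the second is February 14.
At the standard offset (UTC+12:00), 05:30 UTC + 12h = 17:30 Ethax Zone standard time.
The standard-time date in Ethax Zone, 7 March 2027, does not fall between 7 November 2026 and 14 February 2027, so daylight saving is not in effect and Ethax Zone is at UTC+12:00.
05:30 UTC + 12h = 17:30 Ethax Zone.

17:30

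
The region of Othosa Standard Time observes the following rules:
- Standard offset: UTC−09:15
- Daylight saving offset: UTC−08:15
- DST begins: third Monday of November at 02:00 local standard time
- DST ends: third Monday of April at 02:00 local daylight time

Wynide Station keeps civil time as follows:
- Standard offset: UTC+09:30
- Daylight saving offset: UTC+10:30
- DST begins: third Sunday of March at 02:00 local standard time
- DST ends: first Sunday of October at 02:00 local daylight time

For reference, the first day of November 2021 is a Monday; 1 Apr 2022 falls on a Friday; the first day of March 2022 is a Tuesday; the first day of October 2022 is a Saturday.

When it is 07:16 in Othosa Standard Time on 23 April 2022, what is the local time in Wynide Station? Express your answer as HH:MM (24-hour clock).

03:01

1 November 2021 is a Monday, so the first Monday is November 1 and the third is November 15.
1 April 2022 is a Friday, so the first Monday is April 4 and the third is April 18.
23 April 2022 does not fall between 15 November 2021 and 18 April 2022, so daylight saving is not in effect and Othosa Standard Time is at UTC−09:15.
07:16 Othosa Standard Time + 9h15m = 16:31 UTC.
1 March 2022 is a Tuesday, so the first Sunday is March 6 and the third is March 20.
1 October 2022 is a Saturday, so the first Sunday is October 2.
At the standard offset (UTC+09:30), 16:31 UTC + 9h30m = 02:01 Wynide Station standard time (rolling into the next day, 24 April 2022).
Daylight saving runs 20 March – 2 October; the standard-time date in Wynide Station, 24 April 2022, is inside that window, so Wynide Station is at UTC+10:30.
16:31 UTC + 10h30m = 03:01 Wynide Station (rolling into the next day, 24 April 2022).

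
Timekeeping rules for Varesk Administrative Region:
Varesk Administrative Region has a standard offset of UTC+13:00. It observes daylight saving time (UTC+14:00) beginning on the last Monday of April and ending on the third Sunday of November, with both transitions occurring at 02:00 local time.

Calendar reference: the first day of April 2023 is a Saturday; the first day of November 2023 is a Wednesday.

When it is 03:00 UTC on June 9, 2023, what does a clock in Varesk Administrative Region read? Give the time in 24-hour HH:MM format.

17:00

1 April 2023 is a Saturday, so Mondays fall on 3, 10, 17, 24; the last is April 24.
1 November 2023 is a Wednesday, so the first Sunday is November 5 and the third is November 19.
At the standard offset (UTC+13:00), 03:00 UTC + 13h = 16:00 Varesk Administrative Region standard time.
The standard-time date in Varesk Administrative Region, June 9, 2023, falls between 24 April and 19 November, so daylight saving is in effect and Varesk Administrative Region is at UTC+14:00.
03:00 UTC + 14h = 17:00 local.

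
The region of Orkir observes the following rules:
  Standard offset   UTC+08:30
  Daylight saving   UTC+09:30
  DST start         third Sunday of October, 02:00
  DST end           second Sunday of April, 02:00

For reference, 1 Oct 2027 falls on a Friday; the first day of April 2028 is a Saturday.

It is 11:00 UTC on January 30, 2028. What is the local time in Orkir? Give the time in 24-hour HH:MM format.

1 October 2027 is a Friday, so the first Sunday is October 3 and the third is October 17.
1 April 2028 is a Saturday, so the first Sunday is April 2 and the second is April 9.
At the standard offset (UTC+08:30), 11:00 UTC + 8h30m = 19:30 Orkir standard time.
The standard-time date in Orkir, January 30, 2028, falls between 17 October 2027 and 9 April 2028, so daylight saving is in effect and Orkir is at UTC+09:30.
11:00 UTC + 9h30m = 20:30 local.

20:30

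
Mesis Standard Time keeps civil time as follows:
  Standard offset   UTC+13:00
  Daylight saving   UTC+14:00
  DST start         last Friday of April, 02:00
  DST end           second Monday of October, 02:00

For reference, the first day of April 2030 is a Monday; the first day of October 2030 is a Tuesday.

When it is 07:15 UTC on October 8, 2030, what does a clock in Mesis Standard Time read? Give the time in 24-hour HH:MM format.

21:15

1 April 2030 is a Monday, so Fridays fall on 5, 12, 19, 26; the last is April 26.
1 October 2030 is a Tuesday, so the first Monday is October 7 and the second is October 14.
At the standard offset (UTC+13:00), 07:15 UTC + 13h = 20:15 Mesis Standard Time standard time.
The standard-time date in Mesis Standard Time, October 8, 2030, lies within the daylight-saving period (26 April – 14 October), so Mesis Standard Time is on daylight time, UTC+14:00.
07:15 UTC + 14h = 21:15 local.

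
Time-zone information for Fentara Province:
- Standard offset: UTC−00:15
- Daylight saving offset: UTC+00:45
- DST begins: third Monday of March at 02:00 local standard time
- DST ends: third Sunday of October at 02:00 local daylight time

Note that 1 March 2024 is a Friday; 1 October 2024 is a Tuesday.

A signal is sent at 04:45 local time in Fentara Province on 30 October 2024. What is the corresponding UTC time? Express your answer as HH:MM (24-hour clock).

05:00

1 March 2024 is a Friday, so the first Monday is March 4 and the third is March 18.
1 October 2024 is a Tuesday, so the first Sunday is October 6 and the third is October 20.
30 October 2024 does not fall between 18 March and 20 October, so daylight saving is not in effect and Fentara Province is at UTC−00:15.
04:45 local + 0h15m = 05:00 UTC.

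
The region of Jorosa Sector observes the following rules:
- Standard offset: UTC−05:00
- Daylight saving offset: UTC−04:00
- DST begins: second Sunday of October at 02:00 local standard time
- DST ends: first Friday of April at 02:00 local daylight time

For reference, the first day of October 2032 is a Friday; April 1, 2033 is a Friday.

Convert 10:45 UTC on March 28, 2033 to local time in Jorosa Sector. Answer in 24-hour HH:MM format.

06:45

1 October 2032 is a Friday, so the first Sunday is October 3 and the second is October 10.
1 April 2033 is a Friday, so the first Friday is April 1.
At the standard offset (UTC−05:00), 10:45 UTC − 5h = 05:45 Jorosa Sector standard time.
The standard-time date in Jorosa Sector, March 28, 2033, falls between 10 October 2032 and 1 April 2033, so daylight saving is in effect and Jorosa Sector is at UTC−04:00.
10:45 UTC − 4h = 06:45 local.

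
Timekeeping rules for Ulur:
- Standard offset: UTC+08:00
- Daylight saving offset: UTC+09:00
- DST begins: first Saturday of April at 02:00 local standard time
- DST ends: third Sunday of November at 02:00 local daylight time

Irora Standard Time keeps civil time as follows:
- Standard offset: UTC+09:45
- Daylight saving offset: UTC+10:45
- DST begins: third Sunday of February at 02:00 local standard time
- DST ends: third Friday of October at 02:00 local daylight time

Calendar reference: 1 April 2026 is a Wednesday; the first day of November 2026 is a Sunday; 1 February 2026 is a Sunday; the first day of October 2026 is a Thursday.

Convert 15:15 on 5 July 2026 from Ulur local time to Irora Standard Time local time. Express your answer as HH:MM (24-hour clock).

1 April 2026 is a Wednesday, so the first Saturday is April 4.
1 November 2026 is a Sunday, so the first Sunday is November 1 and the third is November 15.
Daylight saving runs 4 April – 15 November; 5 July 2026 is inside that window, so Ulur is at UTC+09:00.
15:15 Ulur − 9h = 06:15 UTC.
1 February 2026 is a Sunday, so the first Sunday is February 1 and the third is February 15.
1 October 2026 is a Thursday, so the first Friday is October 2 and the third is October 16.
At the standard offset (UTC+09:45), 06:15 UTC + 9h45m = 16:00 Irora Standard Time standard time.
The standard-time date in Irora Standard Time, 5 July 2026, lies within the daylight-saving period (15 February – 16 October), so Irora Standard Time is on daylight time, UTC+10:45.
06:15 UTC + 10h45m = 17:00 Irora Standard Time.

17:00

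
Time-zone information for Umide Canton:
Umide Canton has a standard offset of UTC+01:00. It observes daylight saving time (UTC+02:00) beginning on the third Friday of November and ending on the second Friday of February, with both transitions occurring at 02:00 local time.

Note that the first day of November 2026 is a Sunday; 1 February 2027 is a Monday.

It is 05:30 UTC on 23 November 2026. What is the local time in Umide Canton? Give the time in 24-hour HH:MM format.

1 November 2026 is a Sunday, so the first Friday is November 6 and the third is November 20.
1 February 2027 is a Monday, so the first Friday is February 5 and the second is February 12.
At the standard offset (UTC+01:00), 05:30 UTC + 1h = 06:30 Umide Canton standard time.
The standard-time date in Umide Canton, 23 November 2026, lies within the daylight-saving period (20 November 2026 – 12 February 2027), so Umide Canton is on daylight time, UTC+02:00.
05:30 UTC + 2h = 07:30 local.

07:30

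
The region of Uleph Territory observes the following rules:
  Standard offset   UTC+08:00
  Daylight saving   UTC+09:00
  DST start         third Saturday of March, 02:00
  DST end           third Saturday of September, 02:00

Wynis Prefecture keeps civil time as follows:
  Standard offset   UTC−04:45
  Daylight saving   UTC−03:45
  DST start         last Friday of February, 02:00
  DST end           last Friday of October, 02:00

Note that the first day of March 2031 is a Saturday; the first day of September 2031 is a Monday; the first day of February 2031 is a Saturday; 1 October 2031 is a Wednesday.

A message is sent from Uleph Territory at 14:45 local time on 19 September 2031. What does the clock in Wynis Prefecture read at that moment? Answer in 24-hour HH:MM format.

1 March 2031 is a Saturday, so the first Saturday is March 1 and the third is March 15.
1 September 2031 is a Monday, so the first Saturday is September 6 and the third is September 20.
19 September 2031 falls between 15 March and 20 September, so daylight saving is in effect and Uleph Territory is at UTC+09:00.
14:45 Uleph Territory − 9h = 05:45 UTC.
1 February 2031 is a Saturday, so Fridays fall on 7, 14, 21, 28; the last is February 28.
1 October 2031 is a Wednesday, so Fridays fall on 3, 10, 17, 24, 31; the last is October 31.
At the standard offset (UTC−04:45), 05:45 UTC − 4h45m = 01:00 Wynis Prefecture standard time.
Daylight saving runs 28 February – 31 October; the standard-time date in Wynis Prefecture, 19 September 2031, is inside that window, so Wynis Prefecture is at UTC−03:45.
05:45 UTC − 3h45m = 02:00 Wynis Prefecture.

02:00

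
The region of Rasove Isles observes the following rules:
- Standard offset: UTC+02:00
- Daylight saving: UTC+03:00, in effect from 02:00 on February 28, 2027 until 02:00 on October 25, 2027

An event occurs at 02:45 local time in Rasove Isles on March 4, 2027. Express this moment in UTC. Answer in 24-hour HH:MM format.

March 4, 2027 lies within the daylight-saving period (28 February – 25 October), so Rasove Isles is on daylight time, UTC+03:00.
02:45 local − 3h = 23:45 UTC (rolling into the previous day, 3 March 2027).

23:45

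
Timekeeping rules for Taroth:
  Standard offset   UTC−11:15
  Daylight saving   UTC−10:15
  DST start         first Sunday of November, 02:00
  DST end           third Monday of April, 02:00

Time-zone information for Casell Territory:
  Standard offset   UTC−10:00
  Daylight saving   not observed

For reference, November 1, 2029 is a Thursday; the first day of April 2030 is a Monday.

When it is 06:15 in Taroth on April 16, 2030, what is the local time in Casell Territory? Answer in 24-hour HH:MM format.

1 November 2029 is a Thursday, so the first Sunday is November 4.
1 April 2030 is a Monday, so the first Monday is April 1 and the third is April 15.
April 16, 2030 does not fall between 4 November 2029 and 15 April 2030, so daylight saving is not in effect and Taroth is at UTC−11:15.
06:15 Taroth + 11h15m = 17:30 UTC.
Casell Territory stays on UTC−10:00 all year.
17:30 UTC − 10h = 07:30 Casell Territory.

07:30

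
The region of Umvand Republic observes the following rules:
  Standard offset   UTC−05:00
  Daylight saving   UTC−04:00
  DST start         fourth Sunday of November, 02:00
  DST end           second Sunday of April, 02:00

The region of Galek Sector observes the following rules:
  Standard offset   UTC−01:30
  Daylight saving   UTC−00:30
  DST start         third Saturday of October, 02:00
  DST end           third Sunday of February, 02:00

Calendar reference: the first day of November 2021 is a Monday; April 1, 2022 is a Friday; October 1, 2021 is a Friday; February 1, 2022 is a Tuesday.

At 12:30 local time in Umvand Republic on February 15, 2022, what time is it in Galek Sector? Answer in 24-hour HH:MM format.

1 November 2021 is a Monday, so the first Sunday is November 7 and the fourth is November 28.
1 April 2022 is a Friday, so the first Sunday is April 3 and the second is April 10.
February 15, 2022 lies within the daylight-saving period (28 November 2021 – 10 April 2022), so Umvand Republic is on daylight time, UTC−04:00.
12:30 Umvand Republic + 4h = 16:30 UTC.
1 October 2021 is a Friday, so the first Saturday is October 2 and the third is October 16.
1 February 2022 is a Tuesday, so the first Sunday is February 6 and the third is February 20.
At the standard offset (UTC−01:30), 16:30 UTC − 1h30m = 15:00 Galek Sector standard time.
Daylight saving runs 16 October 2021 – 20 February 2022; the standard-time date in Galek Sector, February 15, 2022, is inside that window, so Galek Sector is at UTC−00:30.
16:30 UTC − 0h30m = 16:00 Galek Sector.

16:00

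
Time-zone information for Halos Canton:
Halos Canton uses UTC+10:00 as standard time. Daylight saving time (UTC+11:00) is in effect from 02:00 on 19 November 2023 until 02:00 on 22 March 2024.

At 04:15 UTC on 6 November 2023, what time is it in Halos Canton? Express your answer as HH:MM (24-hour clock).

14:15

At the standard offset (UTC+10:00), 04:15 UTC + 10h = 14:15 Halos Canton standard time.
The standard-time date in Halos Canton, 6 November 2023, does not fall between 19 November 2023 and 22 March 2024, so daylight saving is not in effect and Halos Canton is at UTC+10:00.
04:15 UTC + 10h = 14:15 local.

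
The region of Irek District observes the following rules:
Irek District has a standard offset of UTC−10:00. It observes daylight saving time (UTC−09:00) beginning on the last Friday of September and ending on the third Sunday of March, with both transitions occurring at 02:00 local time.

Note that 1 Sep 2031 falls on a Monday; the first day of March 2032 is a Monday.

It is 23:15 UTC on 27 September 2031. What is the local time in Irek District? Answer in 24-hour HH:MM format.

1 September 2031 is a Monday, so Fridays fall on 5, 12, 19, 26; the last is September 26.
1 March 2032 is a Monday, so the first Sunday is March 7 and the third is March 21.
At the standard offset (UTC−10:00), 23:15 UTC − 10h = 13:15 Irek District standard time.
The standard-time date in Irek District, 27 September 2031, lies within the daylight-saving period (26 September 2031 – 21 March 2032), so Irek District is on daylight time, UTC−09:00.
23:15 UTC − 9h = 14:15 local.

14:15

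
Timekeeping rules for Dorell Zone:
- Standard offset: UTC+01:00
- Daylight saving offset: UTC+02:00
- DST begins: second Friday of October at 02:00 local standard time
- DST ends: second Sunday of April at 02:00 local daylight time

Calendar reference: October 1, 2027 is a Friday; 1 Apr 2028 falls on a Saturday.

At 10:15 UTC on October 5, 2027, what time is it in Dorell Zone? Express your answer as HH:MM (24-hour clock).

11:15

1 October 2027 is a Friday, so the first Friday is October 1 and the second is October 8.
1 April 2028 is a Saturday, so the first Sunday is April 2 and the second is April 9.
At the standard offset (UTC+01:00), 10:15 UTC + 1h = 11:15 Dorell Zone standard time.
Daylight saving runs 8 October 2027 – 9 April 2028; the standard-time date in Dorell Zone, October 5, 2027, is outside that window, so Dorell Zone is on standard time at UTC+01:00.
10:15 UTC + 1h = 11:15 local.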